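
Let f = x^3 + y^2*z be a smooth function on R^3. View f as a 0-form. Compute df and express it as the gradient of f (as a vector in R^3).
df = (3*x^2) dx + (2*y*z) dy + (y^2) dz; grad f = (3*x^2, 2*y*z, y^2)

For a 0-form f, d f = (∂f/∂x) dx + (∂f/∂y) dy + (∂f/∂z) dz. The components of the vector representation are exactly the entries of grad f in Cartesian coordinates:
  ∂f/∂x = 3*x^2
  ∂f/∂y = 2*y*z
  ∂f/∂z = y^2.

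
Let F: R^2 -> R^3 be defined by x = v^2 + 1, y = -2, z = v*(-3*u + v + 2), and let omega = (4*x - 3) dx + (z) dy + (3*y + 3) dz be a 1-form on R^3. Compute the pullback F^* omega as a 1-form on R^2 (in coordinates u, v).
F^* omega = (9*v) du + (9*u + 8*v^3 - 4*v - 6) dv

Using F^*(f dg) = (f ∘ F) d(g ∘ F), substitute each coordinate x_i by F_i(u, v) in f_i, and replace dx_i by d F_i = (∂F_i/∂u) du + (∂F_i/∂v) dv.
  For the x component: f_1(F) = 4*v^2 + 1; d F_1 = (0) du + (2*v) dv
  For the y component: f_2(F) = v*(-3*u + v + 2); d F_2 = (0) du + (0) dv
  For the z component: f_3(F) = -3; d F_3 = (-3*v) du + (-3*u + 2*v + 2) dv
Combining and collecting du, dv coefficients:
  coeff of du: 9*v
  coeff of dv: 9*u + 8*v^3 - 4*v - 6
F^* omega = (9*v) du + (9*u + 8*v^3 - 4*v - 6) dv.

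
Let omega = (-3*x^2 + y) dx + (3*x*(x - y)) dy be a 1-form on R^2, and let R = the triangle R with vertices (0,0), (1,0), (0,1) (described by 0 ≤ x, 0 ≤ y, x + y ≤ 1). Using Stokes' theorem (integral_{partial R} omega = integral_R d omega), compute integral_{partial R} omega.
integral_(partial R) omega = 0

Stokes: integral_partial_R omega = integral_R d omega with d omega = (∂Q/∂x - ∂P/∂y) dx ∧ dy.
  ∂Q/∂x = 6*x - 3*y
  ∂P/∂y = 1
  integrand = ∂Q/∂x - ∂P/∂y = 6*x - 3*y - 1.
Integrating over R: integral_0^1 integral_0^{1-x} (6*x - 3*y - 1) dy dx = 0.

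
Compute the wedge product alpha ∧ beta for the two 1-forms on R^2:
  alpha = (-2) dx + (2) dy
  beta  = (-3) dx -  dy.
alpha ∧ beta = (8) dx ∧ dy

Distribute the wedge, using dx_i ∧ dx_j = -dx_j ∧ dx_i and dx_i ∧ dx_i = 0. For each pair (i, j) with i < j, the coefficient of dx_i ∧ dx_j in alpha ∧ beta is (alpha_i * beta_j - alpha_j * beta_i). Collecting: alpha ∧ beta = (8) dx ∧ dy.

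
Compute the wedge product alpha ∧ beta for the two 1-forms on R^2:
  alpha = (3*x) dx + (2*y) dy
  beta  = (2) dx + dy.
alpha ∧ beta = (3*x - 4*y) dx ∧ dy

Distribute the wedge, using dx_i ∧ dx_j = -dx_j ∧ dx_i and dx_i ∧ dx_i = 0. For each pair (i, j) with i < j, the coefficient of dx_i ∧ dx_j in alpha ∧ beta is (alpha_i * beta_j - alpha_j * beta_i). Collecting: alpha ∧ beta = (3*x - 4*y) dx ∧ dy.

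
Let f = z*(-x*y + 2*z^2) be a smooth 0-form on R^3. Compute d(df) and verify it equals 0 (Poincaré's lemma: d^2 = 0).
d(df) = 0

Step 1: df = sum_i (∂f/∂x_i) dx_i = (-y*z) dx + (-x*z) dy + (-x*y + 6*z^2) dz.
Step 2: Apply d again. Using the 1-form formula, the coefficient of dx ∧ dy in d(df) is ∂^2 f/∂x ∂y - ∂^2 f/∂y ∂x = (-z) - (-z) = 0 (equality of mixed partials for smooth f).
Similarly for dx ∧ dz and dy ∧ dz — all coefficients vanish. So d(df) = 0.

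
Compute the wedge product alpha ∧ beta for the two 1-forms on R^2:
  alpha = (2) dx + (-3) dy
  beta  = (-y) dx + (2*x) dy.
alpha ∧ beta = (4*x - 3*y) dx ∧ dy

Distribute the wedge, using dx_i ∧ dx_j = -dx_j ∧ dx_i and dx_i ∧ dx_i = 0. For each pair (i, j) with i < j, the coefficient of dx_i ∧ dx_j in alpha ∧ beta is (alpha_i * beta_j - alpha_j * beta_i). Collecting: alpha ∧ beta = (4*x - 3*y) dx ∧ dy.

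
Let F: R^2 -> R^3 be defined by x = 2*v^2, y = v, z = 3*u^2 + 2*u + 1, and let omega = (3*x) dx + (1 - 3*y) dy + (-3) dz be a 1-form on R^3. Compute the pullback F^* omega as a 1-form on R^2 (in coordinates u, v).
F^* omega = (-18*u - 6) du + (24*v^3 - 3*v + 1) dv

Using F^*(f dg) = (f ∘ F) d(g ∘ F), substitute each coordinate x_i by F_i(u, v) in f_i, and replace dx_i by d F_i = (∂F_i/∂u) du + (∂F_i/∂v) dv.
  For the x component: f_1(F) = 6*v^2; d F_1 = (0) du + (4*v) dv
  For the y component: f_2(F) = 1 - 3*v; d F_2 = (0) du + (1) dv
  For the z component: f_3(F) = -3; d F_3 = (6*u + 2) du + (0) dv
Combining and collecting du, dv coefficients:
  coeff of du: -18*u - 6
  coeff of dv: 24*v^3 - 3*v + 1
F^* omega = (-18*u - 6) du + (24*v^3 - 3*v + 1) dv.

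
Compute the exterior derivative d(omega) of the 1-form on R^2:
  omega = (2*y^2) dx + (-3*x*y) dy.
d(omega) = (-7*y) dx ∧ dy

For a 1-form omega = sum_i f_i dx_i, the exterior derivative is
  d(omega) = sum_{i < j} (∂f_j/∂x_i - ∂f_i/∂x_j) dx_i ∧ dx_j.
  coefficient of dx ∧ dy: ∂f_2/∂x - ∂f_1/∂y = ∂(-3*x*y)/∂x - ∂(2*y^2)/∂y = -7*y
Assembling: d(omega) = (-7*y) dx ∧ dy.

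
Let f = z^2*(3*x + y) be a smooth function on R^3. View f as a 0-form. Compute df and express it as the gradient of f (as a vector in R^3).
df = (3*z^2) dx + (z^2) dy + (2*z*(3*x + y)) dz; grad f = (3*z^2, z^2, 2*z*(3*x + y))

For a 0-form f, d f = (∂f/∂x) dx + (∂f/∂y) dy + (∂f/∂z) dz. The components of the vector representation are exactly the entries of grad f in Cartesian coordinates:
  ∂f/∂x = 3*z^2
  ∂f/∂y = z^2
  ∂f/∂z = 2*z*(3*x + y).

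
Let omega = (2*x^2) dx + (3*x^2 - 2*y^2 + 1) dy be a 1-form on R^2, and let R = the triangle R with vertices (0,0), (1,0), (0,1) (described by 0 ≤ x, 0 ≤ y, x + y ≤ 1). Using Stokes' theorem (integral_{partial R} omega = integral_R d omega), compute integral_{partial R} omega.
integral_(partial R) omega = 1

Stokes: integral_partial_R omega = integral_R d omega with d omega = (∂Q/∂x - ∂P/∂y) dx ∧ dy.
  ∂Q/∂x = 6*x
  ∂P/∂y = 0
  integrand = ∂Q/∂x - ∂P/∂y = 6*x.
Integrating over R: integral_0^1 integral_0^{1-x} (6*x) dy dx = 1.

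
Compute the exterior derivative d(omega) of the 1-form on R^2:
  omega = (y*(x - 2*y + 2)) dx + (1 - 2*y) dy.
d(omega) = (-x + 4*y - 2) dx ∧ dy

For a 1-form omega = sum_i f_i dx_i, the exterior derivative is
  d(omega) = sum_{i < j} (∂f_j/∂x_i - ∂f_i/∂x_j) dx_i ∧ dx_j.
  coefficient of dx ∧ dy: ∂f_2/∂x - ∂f_1/∂y = ∂(1 - 2*y)/∂x - ∂(y*(x - 2*y + 2))/∂y = -x + 4*y - 2
Assembling: d(omega) = (-x + 4*y - 2) dx ∧ dy.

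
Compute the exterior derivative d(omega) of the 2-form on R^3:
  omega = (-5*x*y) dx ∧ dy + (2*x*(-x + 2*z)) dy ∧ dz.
d(omega) = (-4*x + 4*z) dx ∧ dy ∧ dz

For a 2-form omega = sum_{i<j} g_{ij} dx_i ∧ dx_j, the exterior derivative is
  d(omega) = sum_{i<j} d(g_{ij}) ∧ dx_i ∧ dx_j = sum_{i<j, k} (∂g_{ij}/∂x_k) dx_k ∧ dx_i ∧ dx_j.
Expand each term, using dx_k ∧ dx_i ∧ dx_j = sgn(permutation) dx_{(a)} ∧ dx_{(b)} ∧ dx_{(c)} with (a < b < c) sorted:
  d(2*x*(-x + 2*z)) includes (∂/∂x)(2*x*(-x + 2*z)) dx = (-4*x + 4*z) dx, which multiplied by dy ∧ dz gives (-4*x + 4*z) dx ∧ dy ∧ dz
Collecting like 3-forms: d(omega) = (-4*x + 4*z) dx ∧ dy ∧ dz.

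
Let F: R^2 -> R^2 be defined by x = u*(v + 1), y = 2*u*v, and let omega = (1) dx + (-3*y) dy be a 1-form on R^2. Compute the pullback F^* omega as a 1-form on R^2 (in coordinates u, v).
F^* omega = (-12*u*v^2 + v + 1) du + (u*(-12*u*v + 1)) dv

Using F^*(f dg) = (f ∘ F) d(g ∘ F), substitute each coordinate x_i by F_i(u, v) in f_i, and replace dx_i by d F_i = (∂F_i/∂u) du + (∂F_i/∂v) dv.
  For the x component: f_1(F) = 1; d F_1 = (v + 1) du + (u) dv
  For the y component: f_2(F) = -6*u*v; d F_2 = (2*v) du + (2*u) dv
Combining and collecting du, dv coefficients:
  coeff of du: -12*u*v^2 + v + 1
  coeff of dv: u*(-12*u*v + 1)
F^* omega = (-12*u*v^2 + v + 1) du + (u*(-12*u*v + 1)) dv.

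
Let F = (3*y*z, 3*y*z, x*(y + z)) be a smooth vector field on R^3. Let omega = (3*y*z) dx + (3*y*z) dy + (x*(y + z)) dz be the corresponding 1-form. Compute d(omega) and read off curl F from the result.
d(omega) = (x - 3*y) dy ∧ dz + (2*y - z) dz ∧ dx + (-3*z) dx ∧ dy; curl F = (x - 3*y, 2*y - z, -3*z)

d omega = sum_{i<j} (∂f_j/∂x_i - ∂f_i/∂x_j) dx_i ∧ dx_j. Under the identification (dy ∧ dz, dz ∧ dx, dx ∧ dy) ↔ (e_x, e_y, e_z), the coefficients are exactly the components of curl F. Compute:
  ∂R/∂y - ∂Q/∂z = (x) - (3*y) = x - 3*y
  ∂P/∂z - ∂R/∂x = (3*y) - (y + z) = 2*y - z
  ∂Q/∂x - ∂P/∂y = (0) - (3*z) = -3*z.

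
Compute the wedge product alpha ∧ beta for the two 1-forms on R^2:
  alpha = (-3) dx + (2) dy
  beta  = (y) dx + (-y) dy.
alpha ∧ beta = (y) dx ∧ dy

Distribute the wedge, using dx_i ∧ dx_j = -dx_j ∧ dx_i and dx_i ∧ dx_i = 0. For each pair (i, j) with i < j, the coefficient of dx_i ∧ dx_j in alpha ∧ beta is (alpha_i * beta_j - alpha_j * beta_i). Collecting: alpha ∧ beta = (y) dx ∧ dy.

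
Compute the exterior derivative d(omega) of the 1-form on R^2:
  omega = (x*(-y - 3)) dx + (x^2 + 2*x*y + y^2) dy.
d(omega) = (3*x + 2*y) dx ∧ dy

For a 1-form omega = sum_i f_i dx_i, the exterior derivative is
  d(omega) = sum_{i < j} (∂f_j/∂x_i - ∂f_i/∂x_j) dx_i ∧ dx_j.
  coefficient of dx ∧ dy: ∂f_2/∂x - ∂f_1/∂y = ∂(x^2 + 2*x*y + y^2)/∂x - ∂(x*(-y - 3))/∂y = 3*x + 2*y
Assembling: d(omega) = (3*x + 2*y) dx ∧ dy.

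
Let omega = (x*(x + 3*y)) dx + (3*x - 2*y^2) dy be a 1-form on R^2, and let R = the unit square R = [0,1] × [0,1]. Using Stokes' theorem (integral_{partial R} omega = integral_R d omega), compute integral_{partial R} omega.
integral_(partial R) omega = 3/2

Stokes: integral_partial_R omega = integral_R d omega with d omega = (∂Q/∂x - ∂P/∂y) dx ∧ dy.
  ∂Q/∂x = 3
  ∂P/∂y = 3*x
  integrand = ∂Q/∂x - ∂P/∂y = 3 - 3*x.
Integrating over R: integral_0^1 integral_0^1 (3 - 3*x) dx dy = 3/2.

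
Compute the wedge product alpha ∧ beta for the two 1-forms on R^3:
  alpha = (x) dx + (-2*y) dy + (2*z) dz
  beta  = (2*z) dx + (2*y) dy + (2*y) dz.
alpha ∧ beta = (2*y*(x + 2*z)) dx ∧ dy + (2*x*y - 4*z^2) dx ∧ dz + (-4*y*(y + z)) dy ∧ dz

Distribute the wedge, using dx_i ∧ dx_j = -dx_j ∧ dx_i and dx_i ∧ dx_i = 0. For each pair (i, j) with i < j, the coefficient of dx_i ∧ dx_j in alpha ∧ beta is (alpha_i * beta_j - alpha_j * beta_i). Collecting: alpha ∧ beta = (2*y*(x + 2*z)) dx ∧ dy + (2*x*y - 4*z^2) dx ∧ dz + (-4*y*(y + z)) dy ∧ dz.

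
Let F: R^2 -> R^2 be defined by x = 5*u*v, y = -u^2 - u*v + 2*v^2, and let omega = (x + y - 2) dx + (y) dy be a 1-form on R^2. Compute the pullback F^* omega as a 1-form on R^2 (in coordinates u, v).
F^* omega = (2*u^3 - 2*u^2*v + 17*u*v^2 + 8*v^3 - 10*v) du + (-4*u^3 + 17*u^2*v + 4*u*v^2 - 10*u + 8*v^3) dv

Using F^*(f dg) = (f ∘ F) d(g ∘ F), substitute each coordinate x_i by F_i(u, v) in f_i, and replace dx_i by d F_i = (∂F_i/∂u) du + (∂F_i/∂v) dv.
  For the x component: f_1(F) = -u^2 + 4*u*v + 2*v^2 - 2; d F_1 = (5*v) du + (5*u) dv
  For the y component: f_2(F) = -u^2 - u*v + 2*v^2; d F_2 = (-2*u - v) du + (-u + 4*v) dv
Combining and collecting du, dv coefficients:
  coeff of du: 2*u^3 - 2*u^2*v + 17*u*v^2 + 8*v^3 - 10*v
  coeff of dv: -4*u^3 + 17*u^2*v + 4*u*v^2 - 10*u + 8*v^3
F^* omega = (2*u^3 - 2*u^2*v + 17*u*v^2 + 8*v^3 - 10*v) du + (-4*u^3 + 17*u^2*v + 4*u*v^2 - 10*u + 8*v^3) dv.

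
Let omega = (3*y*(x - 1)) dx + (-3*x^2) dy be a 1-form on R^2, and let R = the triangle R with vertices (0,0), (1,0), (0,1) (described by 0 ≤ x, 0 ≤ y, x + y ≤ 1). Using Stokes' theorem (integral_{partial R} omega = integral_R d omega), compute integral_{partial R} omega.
integral_(partial R) omega = 0

Stokes: integral_partial_R omega = integral_R d omega with d omega = (∂Q/∂x - ∂P/∂y) dx ∧ dy.
  ∂Q/∂x = -6*x
  ∂P/∂y = 3*x - 3
  integrand = ∂Q/∂x - ∂P/∂y = 3 - 9*x.
Integrating over R: integral_0^1 integral_0^{1-x} (3 - 9*x) dy dx = 0.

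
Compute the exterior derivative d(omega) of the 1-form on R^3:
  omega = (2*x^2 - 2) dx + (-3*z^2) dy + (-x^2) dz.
d(omega) = (-2*x) dx ∧ dz + (6*z) dy ∧ dz

For a 1-form omega = sum_i f_i dx_i, the exterior derivative is
  d(omega) = sum_{i < j} (∂f_j/∂x_i - ∂f_i/∂x_j) dx_i ∧ dx_j.
  coefficient of dx ∧ dz: ∂f_3/∂x - ∂f_1/∂z = ∂(-x^2)/∂x - ∂(2*x^2 - 2)/∂z = -2*x
  coefficient of dy ∧ dz: ∂f_3/∂y - ∂f_2/∂z = ∂(-x^2)/∂y - ∂(-3*z^2)/∂z = 6*z
Assembling: d(omega) = (-2*x) dx ∧ dz + (6*z) dy ∧ dz.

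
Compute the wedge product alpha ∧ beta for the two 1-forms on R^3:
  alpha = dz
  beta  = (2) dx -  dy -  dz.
alpha ∧ beta = (-2) dx ∧ dz + (1) dy ∧ dz

Distribute the wedge, using dx_i ∧ dx_j = -dx_j ∧ dx_i and dx_i ∧ dx_i = 0. For each pair (i, j) with i < j, the coefficient of dx_i ∧ dx_j in alpha ∧ beta is (alpha_i * beta_j - alpha_j * beta_i). Collecting: alpha ∧ beta = (-2) dx ∧ dz + (1) dy ∧ dz.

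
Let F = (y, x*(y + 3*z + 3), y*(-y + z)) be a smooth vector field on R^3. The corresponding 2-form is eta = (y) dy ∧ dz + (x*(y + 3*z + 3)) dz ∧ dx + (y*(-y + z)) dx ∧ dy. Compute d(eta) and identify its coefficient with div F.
d(eta) = (x + y) dx ∧ dy ∧ dz; div F = x + y

For a 2-form in R^3 of the form above, applying d gives a 3-form with coefficient ∂P/∂x + ∂Q/∂y + ∂R/∂z:
  ∂P/∂x = 0
  ∂Q/∂y = x
  ∂R/∂z = y
Sum = x + y, which is exactly div F.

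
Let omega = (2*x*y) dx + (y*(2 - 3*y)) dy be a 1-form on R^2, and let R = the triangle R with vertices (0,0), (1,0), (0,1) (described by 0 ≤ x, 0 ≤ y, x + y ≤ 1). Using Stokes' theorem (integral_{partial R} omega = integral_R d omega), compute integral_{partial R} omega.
integral_(partial R) omega = -1/3

Stokes: integral_partial_R omega = integral_R d omega with d omega = (∂Q/∂x - ∂P/∂y) dx ∧ dy.
  ∂Q/∂x = 0
  ∂P/∂y = 2*x
  integrand = ∂Q/∂x - ∂P/∂y = -2*x.
Integrating over R: integral_0^1 integral_0^{1-x} (-2*x) dy dx = -1/3.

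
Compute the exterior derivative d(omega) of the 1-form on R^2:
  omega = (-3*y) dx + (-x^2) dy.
d(omega) = (3 - 2*x) dx ∧ dy

For a 1-form omega = sum_i f_i dx_i, the exterior derivative is
  d(omega) = sum_{i < j} (∂f_j/∂x_i - ∂f_i/∂x_j) dx_i ∧ dx_j.
  coefficient of dx ∧ dy: ∂f_2/∂x - ∂f_1/∂y = ∂(-x^2)/∂x - ∂(-3*y)/∂y = 3 - 2*x
Assembling: d(omega) = (3 - 2*x) dx ∧ dy.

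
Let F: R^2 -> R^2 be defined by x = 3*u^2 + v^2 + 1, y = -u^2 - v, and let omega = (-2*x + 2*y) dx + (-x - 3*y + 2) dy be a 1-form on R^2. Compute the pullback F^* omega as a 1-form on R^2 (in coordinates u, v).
F^* omega = (2*u*(-24*u^2 - 5*v^2 - 9*v - 7)) du + (-16*u^2*v - 4*v^3 - 3*v^2 - 7*v - 1) dv

Using F^*(f dg) = (f ∘ F) d(g ∘ F), substitute each coordinate x_i by F_i(u, v) in f_i, and replace dx_i by d F_i = (∂F_i/∂u) du + (∂F_i/∂v) dv.
  For the x component: f_1(F) = -8*u^2 - 2*v^2 - 2*v - 2; d F_1 = (6*u) du + (2*v) dv
  For the y component: f_2(F) = -v^2 + 3*v + 1; d F_2 = (-2*u) du + (-1) dv
Combining and collecting du, dv coefficients:
  coeff of du: 2*u*(-24*u^2 - 5*v^2 - 9*v - 7)
  coeff of dv: -16*u^2*v - 4*v^3 - 3*v^2 - 7*v - 1
F^* omega = (2*u*(-24*u^2 - 5*v^2 - 9*v - 7)) du + (-16*u^2*v - 4*v^3 - 3*v^2 - 7*v - 1) dv.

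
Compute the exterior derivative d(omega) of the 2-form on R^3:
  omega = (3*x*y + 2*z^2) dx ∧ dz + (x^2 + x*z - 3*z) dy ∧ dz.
d(omega) = (-x + z) dx ∧ dy ∧ dz

For a 2-form omega = sum_{i<j} g_{ij} dx_i ∧ dx_j, the exterior derivative is
  d(omega) = sum_{i<j} d(g_{ij}) ∧ dx_i ∧ dx_j = sum_{i<j, k} (∂g_{ij}/∂x_k) dx_k ∧ dx_i ∧ dx_j.
Expand each term, using dx_k ∧ dx_i ∧ dx_j = sgn(permutation) dx_{(a)} ∧ dx_{(b)} ∧ dx_{(c)} with (a < b < c) sorted:
  d(3*x*y + 2*z^2) includes (∂/∂y)(3*x*y + 2*z^2) dy = (3*x) dy, which multiplied by dx ∧ dz gives (-3*x) dx ∧ dy ∧ dz
  d(x^2 + x*z - 3*z) includes (∂/∂x)(x^2 + x*z - 3*z) dx = (2*x + z) dx, which multiplied by dy ∧ dz gives (2*x + z) dx ∧ dy ∧ dz
Collecting like 3-forms: d(omega) = (-x + z) dx ∧ dy ∧ dz.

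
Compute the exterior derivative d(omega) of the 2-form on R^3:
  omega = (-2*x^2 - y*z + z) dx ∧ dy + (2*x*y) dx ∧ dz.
d(omega) = (-2*x - y + 1) dx ∧ dy ∧ dz

For a 2-form omega = sum_{i<j} g_{ij} dx_i ∧ dx_j, the exterior derivative is
  d(omega) = sum_{i<j} d(g_{ij}) ∧ dx_i ∧ dx_j = sum_{i<j, k} (∂g_{ij}/∂x_k) dx_k ∧ dx_i ∧ dx_j.
Expand each term, using dx_k ∧ dx_i ∧ dx_j = sgn(permutation) dx_{(a)} ∧ dx_{(b)} ∧ dx_{(c)} with (a < b < c) sorted:
  d(-2*x^2 - y*z + z) includes (∂/∂z)(-2*x^2 - y*z + z) dz = (1 - y) dz, which multiplied by dx ∧ dy gives (1 - y) dx ∧ dy ∧ dz
  d(2*x*y) includes (∂/∂y)(2*x*y) dy = (2*x) dy, which multiplied by dx ∧ dz gives (-2*x) dx ∧ dy ∧ dz
Collecting like 3-forms: d(omega) = (-2*x - y + 1) dx ∧ dy ∧ dz.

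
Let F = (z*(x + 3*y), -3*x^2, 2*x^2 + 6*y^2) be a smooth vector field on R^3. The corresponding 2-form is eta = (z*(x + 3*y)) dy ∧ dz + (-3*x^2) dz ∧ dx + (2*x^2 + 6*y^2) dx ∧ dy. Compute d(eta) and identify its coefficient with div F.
d(eta) = (z) dx ∧ dy ∧ dz; div F = z

For a 2-form in R^3 of the form above, applying d gives a 3-form with coefficient ∂P/∂x + ∂Q/∂y + ∂R/∂z:
  ∂P/∂x = z
  ∂Q/∂y = 0
  ∂R/∂z = 0
Sum = z, which is exactly div F.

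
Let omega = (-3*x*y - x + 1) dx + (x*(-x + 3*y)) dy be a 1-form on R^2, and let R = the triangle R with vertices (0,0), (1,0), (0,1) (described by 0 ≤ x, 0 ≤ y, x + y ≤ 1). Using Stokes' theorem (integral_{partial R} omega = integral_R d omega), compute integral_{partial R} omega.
integral_(partial R) omega = 2/3

Stokes: integral_partial_R omega = integral_R d omega with d omega = (∂Q/∂x - ∂P/∂y) dx ∧ dy.
  ∂Q/∂x = -2*x + 3*y
  ∂P/∂y = -3*x
  integrand = ∂Q/∂x - ∂P/∂y = x + 3*y.
Integrating over R: integral_0^1 integral_0^{1-x} (x + 3*y) dy dx = 2/3.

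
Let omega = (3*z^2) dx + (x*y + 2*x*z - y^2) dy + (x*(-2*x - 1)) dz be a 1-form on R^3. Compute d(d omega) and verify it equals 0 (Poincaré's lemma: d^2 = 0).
d(d omega) = 0

Step 1: d omega = sum_{i<j} (∂f_j/∂x_i - ∂f_i/∂x_j) dx_i ∧ dx_j:
  coeff of dx ∧ dy: y + 2*z
  coeff of dx ∧ dz: -4*x - 6*z - 1
  coeff of dy ∧ dz: -2*x
Step 2: Apply d again to each 2-form coefficient. The only possible 3-form in R^3 is dx ∧ dy ∧ dz, with coefficient
  ∂(coeff of dy∧dz)/∂x - ∂(coeff of dx∧dz)/∂y + ∂(coeff of dx∧dy)/∂z
  = ∂/∂x (-2*x) - ∂/∂y (-4*x - 6*z - 1) + ∂/∂z (y + 2*z).
Each of these terms simplifies to sums of mixed partials that cancel in pairs. The result is 0 (by equality of mixed partials for smooth functions — Schwarz / Clairaut).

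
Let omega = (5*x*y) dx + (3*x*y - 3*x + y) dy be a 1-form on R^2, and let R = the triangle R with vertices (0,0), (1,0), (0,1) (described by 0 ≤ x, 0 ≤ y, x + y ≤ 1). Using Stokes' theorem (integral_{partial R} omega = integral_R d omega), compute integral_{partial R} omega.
integral_(partial R) omega = -11/6

Stokes: integral_partial_R omega = integral_R d omega with d omega = (∂Q/∂x - ∂P/∂y) dx ∧ dy.
  ∂Q/∂x = 3*y - 3
  ∂P/∂y = 5*x
  integrand = ∂Q/∂x - ∂P/∂y = -5*x + 3*y - 3.
Integrating over R: integral_0^1 integral_0^{1-x} (-5*x + 3*y - 3) dy dx = -11/6.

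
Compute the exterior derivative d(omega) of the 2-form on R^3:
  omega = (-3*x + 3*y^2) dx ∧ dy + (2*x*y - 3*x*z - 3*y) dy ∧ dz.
d(omega) = (2*y - 3*z) dx ∧ dy ∧ dz

For a 2-form omega = sum_{i<j} g_{ij} dx_i ∧ dx_j, the exterior derivative is
  d(omega) = sum_{i<j} d(g_{ij}) ∧ dx_i ∧ dx_j = sum_{i<j, k} (∂g_{ij}/∂x_k) dx_k ∧ dx_i ∧ dx_j.
Expand each term, using dx_k ∧ dx_i ∧ dx_j = sgn(permutation) dx_{(a)} ∧ dx_{(b)} ∧ dx_{(c)} with (a < b < c) sorted:
  d(2*x*y - 3*x*z - 3*y) includes (∂/∂x)(2*x*y - 3*x*z - 3*y) dx = (2*y - 3*z) dx, which multiplied by dy ∧ dz gives (2*y - 3*z) dx ∧ dy ∧ dz
Collecting like 3-forms: d(omega) = (2*y - 3*z) dx ∧ dy ∧ dz.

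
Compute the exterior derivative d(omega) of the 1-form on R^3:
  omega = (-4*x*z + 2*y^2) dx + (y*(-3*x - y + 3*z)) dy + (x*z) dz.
d(omega) = (-7*y) dx ∧ dy + (4*x + z) dx ∧ dz + (-3*y) dy ∧ dz

For a 1-form omega = sum_i f_i dx_i, the exterior derivative is
  d(omega) = sum_{i < j} (∂f_j/∂x_i - ∂f_i/∂x_j) dx_i ∧ dx_j.
  coefficient of dx ∧ dy: ∂f_2/∂x - ∂f_1/∂y = ∂(y*(-3*x - y + 3*z))/∂x - ∂(-4*x*z + 2*y^2)/∂y = -7*y
  coefficient of dx ∧ dz: ∂f_3/∂x - ∂f_1/∂z = ∂(x*z)/∂x - ∂(-4*x*z + 2*y^2)/∂z = 4*x + z
  coefficient of dy ∧ dz: ∂f_3/∂y - ∂f_2/∂z = ∂(x*z)/∂y - ∂(y*(-3*x - y + 3*z))/∂z = -3*y
Assembling: d(omega) = (-7*y) dx ∧ dy + (4*x + z) dx ∧ dz + (-3*y) dy ∧ dz.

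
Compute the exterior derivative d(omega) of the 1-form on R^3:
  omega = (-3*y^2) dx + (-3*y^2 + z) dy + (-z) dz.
d(omega) = (6*y) dx ∧ dy + (-1) dy ∧ dz

For a 1-form omega = sum_i f_i dx_i, the exterior derivative is
  d(omega) = sum_{i < j} (∂f_j/∂x_i - ∂f_i/∂x_j) dx_i ∧ dx_j.
  coefficient of dx ∧ dy: ∂f_2/∂x - ∂f_1/∂y = ∂(-3*y^2 + z)/∂x - ∂(-3*y^2)/∂y = 6*y
  coefficient of dy ∧ dz: ∂f_3/∂y - ∂f_2/∂z = ∂(-z)/∂y - ∂(-3*y^2 + z)/∂z = -1
Assembling: d(omega) = (6*y) dx ∧ dy + (-1) dy ∧ dz.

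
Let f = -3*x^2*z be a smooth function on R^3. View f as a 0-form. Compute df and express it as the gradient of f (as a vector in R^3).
df = (-6*x*z) dx + (0) dy + (-3*x^2) dz; grad f = (-6*x*z, 0, -3*x^2)

For a 0-form f, d f = (∂f/∂x) dx + (∂f/∂y) dy + (∂f/∂z) dz. The components of the vector representation are exactly the entries of grad f in Cartesian coordinates:
  ∂f/∂x = -6*x*z
  ∂f/∂y = 0
  ∂f/∂z = -3*x^2.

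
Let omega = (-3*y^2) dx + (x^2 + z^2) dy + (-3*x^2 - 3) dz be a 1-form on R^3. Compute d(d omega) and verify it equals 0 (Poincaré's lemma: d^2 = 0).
d(d omega) = 0

Step 1: d omega = sum_{i<j} (∂f_j/∂x_i - ∂f_i/∂x_j) dx_i ∧ dx_j:
  coeff of dx ∧ dy: 2*x + 6*y
  coeff of dx ∧ dz: -6*x
  coeff of dy ∧ dz: -2*z
Step 2: Apply d again to each 2-form coefficient. The only possible 3-form in R^3 is dx ∧ dy ∧ dz, with coefficient
  ∂(coeff of dy∧dz)/∂x - ∂(coeff of dx∧dz)/∂y + ∂(coeff of dx∧dy)/∂z
  = ∂/∂x (-2*z) - ∂/∂y (-6*x) + ∂/∂z (2*x + 6*y).
Each of these terms simplifies to sums of mixed partials that cancel in pairs. The result is 0 (by equality of mixed partials for smooth functions — Schwarz / Clairaut).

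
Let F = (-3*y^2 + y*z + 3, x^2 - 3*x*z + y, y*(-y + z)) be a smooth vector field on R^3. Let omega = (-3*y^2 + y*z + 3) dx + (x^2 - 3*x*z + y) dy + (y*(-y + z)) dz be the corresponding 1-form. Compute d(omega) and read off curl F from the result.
d(omega) = (3*x - 2*y + z) dy ∧ dz + (y) dz ∧ dx + (2*x + 6*y - 4*z) dx ∧ dy; curl F = (3*x - 2*y + z, y, 2*x + 6*y - 4*z)

d omega = sum_{i<j} (∂f_j/∂x_i - ∂f_i/∂x_j) dx_i ∧ dx_j. Under the identification (dy ∧ dz, dz ∧ dx, dx ∧ dy) ↔ (e_x, e_y, e_z), the coefficients are exactly the components of curl F. Compute:
  ∂R/∂y - ∂Q/∂z = (-2*y + z) - (-3*x) = 3*x - 2*y + z
  ∂P/∂z - ∂R/∂x = (y) - (0) = y
  ∂Q/∂x - ∂P/∂y = (2*x - 3*z) - (-6*y + z) = 2*x + 6*y - 4*z.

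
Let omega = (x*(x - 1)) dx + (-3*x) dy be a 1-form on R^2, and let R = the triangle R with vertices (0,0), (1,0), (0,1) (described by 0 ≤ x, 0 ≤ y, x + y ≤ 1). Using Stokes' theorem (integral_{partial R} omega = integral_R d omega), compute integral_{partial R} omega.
integral_(partial R) omega = -3/2

Stokes: integral_partial_R omega = integral_R d omega with d omega = (∂Q/∂x - ∂P/∂y) dx ∧ dy.
  ∂Q/∂x = -3
  ∂P/∂y = 0
  integrand = ∂Q/∂x - ∂P/∂y = -3.
Integrating over R: integral_0^1 integral_0^{1-x} (-3) dy dx = -3/2.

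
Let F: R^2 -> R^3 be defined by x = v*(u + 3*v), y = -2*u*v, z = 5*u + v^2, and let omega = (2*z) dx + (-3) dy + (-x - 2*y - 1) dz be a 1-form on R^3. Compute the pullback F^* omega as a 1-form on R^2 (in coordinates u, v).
F^* omega = (25*u*v + 2*v^3 - 15*v^2 + 6*v - 5) du + (10*u^2 + 8*u*v^2 + 60*u*v + 6*u + 6*v^3 - 2*v) dv

Using F^*(f dg) = (f ∘ F) d(g ∘ F), substitute each coordinate x_i by F_i(u, v) in f_i, and replace dx_i by d F_i = (∂F_i/∂u) du + (∂F_i/∂v) dv.
  For the x component: f_1(F) = 10*u + 2*v^2; d F_1 = (v) du + (u + 6*v) dv
  For the y component: f_2(F) = -3; d F_2 = (-2*v) du + (-2*u) dv
  For the z component: f_3(F) = 3*u*v - 3*v^2 - 1; d F_3 = (5) du + (2*v) dv
Combining and collecting du, dv coefficients:
  coeff of du: 25*u*v + 2*v^3 - 15*v^2 + 6*v - 5
  coeff of dv: 10*u^2 + 8*u*v^2 + 60*u*v + 6*u + 6*v^3 - 2*v
F^* omega = (25*u*v + 2*v^3 - 15*v^2 + 6*v - 5) du + (10*u^2 + 8*u*v^2 + 60*u*v + 6*u + 6*v^3 - 2*v) dv.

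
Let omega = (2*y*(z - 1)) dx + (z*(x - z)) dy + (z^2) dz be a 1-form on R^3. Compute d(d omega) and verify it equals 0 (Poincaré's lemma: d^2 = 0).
d(d omega) = 0

Step 1: d omega = sum_{i<j} (∂f_j/∂x_i - ∂f_i/∂x_j) dx_i ∧ dx_j:
  coeff of dx ∧ dy: 2 - z
  coeff of dx ∧ dz: -2*y
  coeff of dy ∧ dz: -x + 2*z
Step 2: Apply d again to each 2-form coefficient. The only possible 3-form in R^3 is dx ∧ dy ∧ dz, with coefficient
  ∂(coeff of dy∧dz)/∂x - ∂(coeff of dx∧dz)/∂y + ∂(coeff of dx∧dy)/∂z
  = ∂/∂x (-x + 2*z) - ∂/∂y (-2*y) + ∂/∂z (2 - z).
Each of these terms simplifies to sums of mixed partials that cancel in pairs. The result is 0 (by equality of mixed partials for smooth functions — Schwarz / Clairaut).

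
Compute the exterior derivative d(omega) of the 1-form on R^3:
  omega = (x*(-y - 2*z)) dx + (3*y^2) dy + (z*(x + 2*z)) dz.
d(omega) = (x) dx ∧ dy + (2*x + z) dx ∧ dz

For a 1-form omega = sum_i f_i dx_i, the exterior derivative is
  d(omega) = sum_{i < j} (∂f_j/∂x_i - ∂f_i/∂x_j) dx_i ∧ dx_j.
  coefficient of dx ∧ dy: ∂f_2/∂x - ∂f_1/∂y = ∂(3*y^2)/∂x - ∂(x*(-y - 2*z))/∂y = x
  coefficient of dx ∧ dz: ∂f_3/∂x - ∂f_1/∂z = ∂(z*(x + 2*z))/∂x - ∂(x*(-y - 2*z))/∂z = 2*x + z
Assembling: d(omega) = (x) dx ∧ dy + (2*x + z) dx ∧ dz.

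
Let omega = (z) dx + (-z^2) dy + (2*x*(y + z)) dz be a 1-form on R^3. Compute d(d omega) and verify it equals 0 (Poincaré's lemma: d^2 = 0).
d(d omega) = 0

Step 1: d omega = sum_{i<j} (∂f_j/∂x_i - ∂f_i/∂x_j) dx_i ∧ dx_j:
  coeff of dx ∧ dy: 0
  coeff of dx ∧ dz: 2*y + 2*z - 1
  coeff of dy ∧ dz: 2*x + 2*z
Step 2: Apply d again to each 2-form coefficient. The only possible 3-form in R^3 is dx ∧ dy ∧ dz, with coefficient
  ∂(coeff of dy∧dz)/∂x - ∂(coeff of dx∧dz)/∂y + ∂(coeff of dx∧dy)/∂z
  = ∂/∂x (2*x + 2*z) - ∂/∂y (2*y + 2*z - 1) + ∂/∂z (0).
Each of these terms simplifies to sums of mixed partials that cancel in pairs. The result is 0 (by equality of mixed partials for smooth functions — Schwarz / Clairaut).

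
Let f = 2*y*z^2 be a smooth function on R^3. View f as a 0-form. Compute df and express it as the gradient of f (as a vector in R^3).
df = (0) dx + (2*z^2) dy + (4*y*z) dz; grad f = (0, 2*z^2, 4*y*z)

For a 0-form f, d f = (∂f/∂x) dx + (∂f/∂y) dy + (∂f/∂z) dz. The components of the vector representation are exactly the entries of grad f in Cartesian coordinates:
  ∂f/∂x = 0
  ∂f/∂y = 2*z^2
  ∂f/∂z = 4*y*z.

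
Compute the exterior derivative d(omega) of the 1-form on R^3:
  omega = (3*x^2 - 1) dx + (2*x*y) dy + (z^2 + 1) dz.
d(omega) = (2*y) dx ∧ dy

For a 1-form omega = sum_i f_i dx_i, the exterior derivative is
  d(omega) = sum_{i < j} (∂f_j/∂x_i - ∂f_i/∂x_j) dx_i ∧ dx_j.
  coefficient of dx ∧ dy: ∂f_2/∂x - ∂f_1/∂y = ∂(2*x*y)/∂x - ∂(3*x^2 - 1)/∂y = 2*y
Assembling: d(omega) = (2*y) dx ∧ dy.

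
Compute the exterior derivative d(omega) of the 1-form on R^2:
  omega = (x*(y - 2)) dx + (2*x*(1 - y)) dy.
d(omega) = (-x - 2*y + 2) dx ∧ dy

For a 1-form omega = sum_i f_i dx_i, the exterior derivative is
  d(omega) = sum_{i < j} (∂f_j/∂x_i - ∂f_i/∂x_j) dx_i ∧ dx_j.
  coefficient of dx ∧ dy: ∂f_2/∂x - ∂f_1/∂y = ∂(2*x*(1 - y))/∂x - ∂(x*(y - 2))/∂y = -x - 2*y + 2
Assembling: d(omega) = (-x - 2*y + 2) dx ∧ dy.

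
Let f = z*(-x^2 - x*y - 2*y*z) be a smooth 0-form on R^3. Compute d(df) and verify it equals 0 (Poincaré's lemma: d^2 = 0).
d(df) = 0

Step 1: df = sum_i (∂f/∂x_i) dx_i = (z*(-2*x - y)) dx + (z*(-x - 2*z)) dy + (-x^2 - x*y - 4*y*z) dz.
Step 2: Apply d again. Using the 1-form formula, the coefficient of dx ∧ dy in d(df) is ∂^2 f/∂x ∂y - ∂^2 f/∂y ∂x = (-z) - (-z) = 0 (equality of mixed partials for smooth f).
Similarly for dx ∧ dz and dy ∧ dz — all coefficients vanish. So d(df) = 0.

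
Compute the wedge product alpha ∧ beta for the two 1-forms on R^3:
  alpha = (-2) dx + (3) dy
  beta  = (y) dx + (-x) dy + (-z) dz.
alpha ∧ beta = (2*x - 3*y) dx ∧ dy + (2*z) dx ∧ dz + (-3*z) dy ∧ dz

Distribute the wedge, using dx_i ∧ dx_j = -dx_j ∧ dx_i and dx_i ∧ dx_i = 0. For each pair (i, j) with i < j, the coefficient of dx_i ∧ dx_j in alpha ∧ beta is (alpha_i * beta_j - alpha_j * beta_i). Collecting: alpha ∧ beta = (2*x - 3*y) dx ∧ dy + (2*z) dx ∧ dz + (-3*z) dy ∧ dz.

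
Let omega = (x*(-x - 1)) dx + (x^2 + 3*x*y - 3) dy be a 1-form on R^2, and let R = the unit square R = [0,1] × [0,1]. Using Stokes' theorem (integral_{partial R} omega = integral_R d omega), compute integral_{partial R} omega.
integral_(partial R) omega = 5/2

Stokes: integral_partial_R omega = integral_R d omega with d omega = (∂Q/∂x - ∂P/∂y) dx ∧ dy.
  ∂Q/∂x = 2*x + 3*y
  ∂P/∂y = 0
  integrand = ∂Q/∂x - ∂P/∂y = 2*x + 3*y.
Integrating over R: integral_0^1 integral_0^1 (2*x + 3*y) dx dy = 5/2.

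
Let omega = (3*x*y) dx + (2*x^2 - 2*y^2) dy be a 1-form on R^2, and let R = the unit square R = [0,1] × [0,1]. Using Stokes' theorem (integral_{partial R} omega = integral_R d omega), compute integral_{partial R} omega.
integral_(partial R) omega = 1/2

Stokes: integral_partial_R omega = integral_R d omega with d omega = (∂Q/∂x - ∂P/∂y) dx ∧ dy.
  ∂Q/∂x = 4*x
  ∂P/∂y = 3*x
  integrand = ∂Q/∂x - ∂P/∂y = x.
Integrating over R: integral_0^1 integral_0^1 (x) dx dy = 1/2.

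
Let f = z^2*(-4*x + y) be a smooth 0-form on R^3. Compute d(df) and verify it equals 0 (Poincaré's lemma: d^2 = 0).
d(df) = 0

Step 1: df = sum_i (∂f/∂x_i) dx_i = (-4*z^2) dx + (z^2) dy + (2*z*(-4*x + y)) dz.
Step 2: Apply d again. Using the 1-form formula, the coefficient of dx ∧ dy in d(df) is ∂^2 f/∂x ∂y - ∂^2 f/∂y ∂x = (0) - (0) = 0 (equality of mixed partials for smooth f).
Similarly for dx ∧ dz and dy ∧ dz — all coefficients vanish. So d(df) = 0.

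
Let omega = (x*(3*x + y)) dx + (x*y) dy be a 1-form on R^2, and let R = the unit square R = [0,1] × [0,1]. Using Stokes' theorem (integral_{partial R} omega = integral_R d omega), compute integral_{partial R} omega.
integral_(partial R) omega = 0

Stokes: integral_partial_R omega = integral_R d omega with d omega = (∂Q/∂x - ∂P/∂y) dx ∧ dy.
  ∂Q/∂x = y
  ∂P/∂y = x
  integrand = ∂Q/∂x - ∂P/∂y = -x + y.
Integrating over R: integral_0^1 integral_0^1 (-x + y) dx dy = 0.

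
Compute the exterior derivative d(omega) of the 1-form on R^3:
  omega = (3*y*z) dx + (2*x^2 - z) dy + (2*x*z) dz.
d(omega) = (4*x - 3*z) dx ∧ dy + (-3*y + 2*z) dx ∧ dz + (1) dy ∧ dz

For a 1-form omega = sum_i f_i dx_i, the exterior derivative is
  d(omega) = sum_{i < j} (∂f_j/∂x_i - ∂f_i/∂x_j) dx_i ∧ dx_j.
  coefficient of dx ∧ dy: ∂f_2/∂x - ∂f_1/∂y = ∂(2*x^2 - z)/∂x - ∂(3*y*z)/∂y = 4*x - 3*z
  coefficient of dx ∧ dz: ∂f_3/∂x - ∂f_1/∂z = ∂(2*x*z)/∂x - ∂(3*y*z)/∂z = -3*y + 2*z
  coefficient of dy ∧ dz: ∂f_3/∂y - ∂f_2/∂z = ∂(2*x*z)/∂y - ∂(2*x^2 - z)/∂z = 1
Assembling: d(omega) = (4*x - 3*z) dx ∧ dy + (-3*y + 2*z) dx ∧ dz + (1) dy ∧ dz.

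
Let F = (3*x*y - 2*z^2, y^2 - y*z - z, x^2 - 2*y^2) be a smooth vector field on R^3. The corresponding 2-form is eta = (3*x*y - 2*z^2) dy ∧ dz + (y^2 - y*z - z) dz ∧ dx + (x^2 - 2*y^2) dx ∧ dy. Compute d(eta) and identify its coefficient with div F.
d(eta) = (5*y - z) dx ∧ dy ∧ dz; div F = 5*y - z

For a 2-form in R^3 of the form above, applying d gives a 3-form with coefficient ∂P/∂x + ∂Q/∂y + ∂R/∂z:
  ∂P/∂x = 3*y
  ∂Q/∂y = 2*y - z
  ∂R/∂z = 0
Sum = 5*y - z, which is exactly div F.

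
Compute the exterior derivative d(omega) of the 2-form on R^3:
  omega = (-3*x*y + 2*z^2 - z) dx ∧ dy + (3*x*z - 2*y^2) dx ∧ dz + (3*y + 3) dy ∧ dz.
d(omega) = (4*y + 4*z - 1) dx ∧ dy ∧ dz

For a 2-form omega = sum_{i<j} g_{ij} dx_i ∧ dx_j, the exterior derivative is
  d(omega) = sum_{i<j} d(g_{ij}) ∧ dx_i ∧ dx_j = sum_{i<j, k} (∂g_{ij}/∂x_k) dx_k ∧ dx_i ∧ dx_j.
Expand each term, using dx_k ∧ dx_i ∧ dx_j = sgn(permutation) dx_{(a)} ∧ dx_{(b)} ∧ dx_{(c)} with (a < b < c) sorted:
  d(-3*x*y + 2*z^2 - z) includes (∂/∂z)(-3*x*y + 2*z^2 - z) dz = (4*z - 1) dz, which multiplied by dx ∧ dy gives (4*z - 1) dx ∧ dy ∧ dz
  d(3*x*z - 2*y^2) includes (∂/∂y)(3*x*z - 2*y^2) dy = (-4*y) dy, which multiplied by dx ∧ dz gives (4*y) dx ∧ dy ∧ dz
Collecting like 3-forms: d(omega) = (4*y + 4*z - 1) dx ∧ dy ∧ dz.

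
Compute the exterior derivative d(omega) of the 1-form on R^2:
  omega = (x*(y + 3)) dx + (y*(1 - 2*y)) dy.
d(omega) = (-x) dx ∧ dy

For a 1-form omega = sum_i f_i dx_i, the exterior derivative is
  d(omega) = sum_{i < j} (∂f_j/∂x_i - ∂f_i/∂x_j) dx_i ∧ dx_j.
  coefficient of dx ∧ dy: ∂f_2/∂x - ∂f_1/∂y = ∂(y*(1 - 2*y))/∂x - ∂(x*(y + 3))/∂y = -x
Assembling: d(omega) = (-x) dx ∧ dy.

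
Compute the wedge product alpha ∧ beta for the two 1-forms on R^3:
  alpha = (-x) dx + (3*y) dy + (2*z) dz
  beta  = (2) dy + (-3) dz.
alpha ∧ beta = (-2*x) dx ∧ dy + (3*x) dx ∧ dz + (-9*y - 4*z) dy ∧ dz

Distribute the wedge, using dx_i ∧ dx_j = -dx_j ∧ dx_i and dx_i ∧ dx_i = 0. For each pair (i, j) with i < j, the coefficient of dx_i ∧ dx_j in alpha ∧ beta is (alpha_i * beta_j - alpha_j * beta_i). Collecting: alpha ∧ beta = (-2*x) dx ∧ dy + (3*x) dx ∧ dz + (-9*y - 4*z) dy ∧ dz.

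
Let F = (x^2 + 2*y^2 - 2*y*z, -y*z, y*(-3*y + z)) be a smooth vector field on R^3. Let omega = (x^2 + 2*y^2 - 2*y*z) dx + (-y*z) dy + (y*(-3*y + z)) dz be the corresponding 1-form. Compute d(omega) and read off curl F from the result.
d(omega) = (-5*y + z) dy ∧ dz + (-2*y) dz ∧ dx + (-4*y + 2*z) dx ∧ dy; curl F = (-5*y + z, -2*y, -4*y + 2*z)

d omega = sum_{i<j} (∂f_j/∂x_i - ∂f_i/∂x_j) dx_i ∧ dx_j. Under the identification (dy ∧ dz, dz ∧ dx, dx ∧ dy) ↔ (e_x, e_y, e_z), the coefficients are exactly the components of curl F. Compute:
  ∂R/∂y - ∂Q/∂z = (-6*y + z) - (-y) = -5*y + z
  ∂P/∂z - ∂R/∂x = (-2*y) - (0) = -2*y
  ∂Q/∂x - ∂P/∂y = (0) - (4*y - 2*z) = -4*y + 2*z.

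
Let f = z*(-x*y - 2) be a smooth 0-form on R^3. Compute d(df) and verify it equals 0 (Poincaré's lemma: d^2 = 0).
d(df) = 0

Step 1: df = sum_i (∂f/∂x_i) dx_i = (-y*z) dx + (-x*z) dy + (-x*y - 2) dz.
Step 2: Apply d again. Using the 1-form formula, the coefficient of dx ∧ dy in d(df) is ∂^2 f/∂x ∂y - ∂^2 f/∂y ∂x = (-z) - (-z) = 0 (equality of mixed partials for smooth f).
Similarly for dx ∧ dz and dy ∧ dz — all coefficients vanish. So d(df) = 0.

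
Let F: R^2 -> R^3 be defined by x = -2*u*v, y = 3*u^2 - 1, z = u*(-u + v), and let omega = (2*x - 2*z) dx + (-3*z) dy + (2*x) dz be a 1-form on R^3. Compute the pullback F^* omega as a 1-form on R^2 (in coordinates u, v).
F^* omega = (2*u*(9*u^2 - 7*u*v + 4*v^2)) du + (4*u^2*(-u + 2*v)) dv

Using F^*(f dg) = (f ∘ F) d(g ∘ F), substitute each coordinate x_i by F_i(u, v) in f_i, and replace dx_i by d F_i = (∂F_i/∂u) du + (∂F_i/∂v) dv.
  For the x component: f_1(F) = 2*u*(u - 3*v); d F_1 = (-2*v) du + (-2*u) dv
  For the y component: f_2(F) = 3*u*(u - v); d F_2 = (6*u) du + (0) dv
  For the z component: f_3(F) = -4*u*v; d F_3 = (-2*u + v) du + (u) dv
Combining and collecting du, dv coefficients:
  coeff of du: 2*u*(9*u^2 - 7*u*v + 4*v^2)
  coeff of dv: 4*u^2*(-u + 2*v)
F^* omega = (2*u*(9*u^2 - 7*u*v + 4*v^2)) du + (4*u^2*(-u + 2*v)) dv.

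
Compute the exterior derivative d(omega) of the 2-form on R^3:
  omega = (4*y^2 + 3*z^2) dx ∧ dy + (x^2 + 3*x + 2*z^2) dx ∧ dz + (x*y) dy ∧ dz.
d(omega) = (y + 6*z) dx ∧ dy ∧ dz

For a 2-form omega = sum_{i<j} g_{ij} dx_i ∧ dx_j, the exterior derivative is
  d(omega) = sum_{i<j} d(g_{ij}) ∧ dx_i ∧ dx_j = sum_{i<j, k} (∂g_{ij}/∂x_k) dx_k ∧ dx_i ∧ dx_j.
Expand each term, using dx_k ∧ dx_i ∧ dx_j = sgn(permutation) dx_{(a)} ∧ dx_{(b)} ∧ dx_{(c)} with (a < b < c) sorted:
  d(4*y^2 + 3*z^2) includes (∂/∂z)(4*y^2 + 3*z^2) dz = (6*z) dz, which multiplied by dx ∧ dy gives (6*z) dx ∧ dy ∧ dz
  d(x*y) includes (∂/∂x)(x*y) dx = (y) dx, which multiplied by dy ∧ dz gives (y) dx ∧ dy ∧ dz
Collecting like 3-forms: d(omega) = (y + 6*z) dx ∧ dy ∧ dz.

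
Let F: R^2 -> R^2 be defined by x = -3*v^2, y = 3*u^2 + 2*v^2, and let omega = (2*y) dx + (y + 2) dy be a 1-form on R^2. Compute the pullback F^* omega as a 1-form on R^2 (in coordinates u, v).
F^* omega = (6*u*(3*u^2 + 2*v^2 + 2)) du + (8*v*(-3*u^2 - 2*v^2 + 1)) dv

Using F^*(f dg) = (f ∘ F) d(g ∘ F), substitute each coordinate x_i by F_i(u, v) in f_i, and replace dx_i by d F_i = (∂F_i/∂u) du + (∂F_i/∂v) dv.
  For the x component: f_1(F) = 6*u^2 + 4*v^2; d F_1 = (0) du + (-6*v) dv
  For the y component: f_2(F) = 3*u^2 + 2*v^2 + 2; d F_2 = (6*u) du + (4*v) dv
Combining and collecting du, dv coefficients:
  coeff of du: 6*u*(3*u^2 + 2*v^2 + 2)
  coeff of dv: 8*v*(-3*u^2 - 2*v^2 + 1)
F^* omega = (6*u*(3*u^2 + 2*v^2 + 2)) du + (8*v*(-3*u^2 - 2*v^2 + 1)) dv.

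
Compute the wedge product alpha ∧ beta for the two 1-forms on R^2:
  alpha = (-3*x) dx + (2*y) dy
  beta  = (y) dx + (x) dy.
alpha ∧ beta = (-3*x^2 - 2*y^2) dx ∧ dy

Distribute the wedge, using dx_i ∧ dx_j = -dx_j ∧ dx_i and dx_i ∧ dx_i = 0. For each pair (i, j) with i < j, the coefficient of dx_i ∧ dx_j in alpha ∧ beta is (alpha_i * beta_j - alpha_j * beta_i). Collecting: alpha ∧ beta = (-3*x^2 - 2*y^2) dx ∧ dy.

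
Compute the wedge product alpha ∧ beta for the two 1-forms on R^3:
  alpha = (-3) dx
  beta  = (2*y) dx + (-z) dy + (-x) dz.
alpha ∧ beta = (3*z) dx ∧ dy + (3*x) dx ∧ dz

Distribute the wedge, using dx_i ∧ dx_j = -dx_j ∧ dx_i and dx_i ∧ dx_i = 0. For each pair (i, j) with i < j, the coefficient of dx_i ∧ dx_j in alpha ∧ beta is (alpha_i * beta_j - alpha_j * beta_i). Collecting: alpha ∧ beta = (3*z) dx ∧ dy + (3*x) dx ∧ dz.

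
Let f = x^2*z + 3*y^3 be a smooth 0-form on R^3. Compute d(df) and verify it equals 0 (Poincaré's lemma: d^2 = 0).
d(df) = 0

Step 1: df = sum_i (∂f/∂x_i) dx_i = (2*x*z) dx + (9*y^2) dy + (x^2) dz.
Step 2: Apply d again. Using the 1-form formula, the coefficient of dx ∧ dy in d(df) is ∂^2 f/∂x ∂y - ∂^2 f/∂y ∂x = (0) - (0) = 0 (equality of mixed partials for smooth f).
Similarly for dx ∧ dz and dy ∧ dz — all coefficients vanish. So d(df) = 0.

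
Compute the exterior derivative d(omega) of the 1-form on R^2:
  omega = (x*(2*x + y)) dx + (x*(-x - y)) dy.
d(omega) = (-3*x - y) dx ∧ dy

For a 1-form omega = sum_i f_i dx_i, the exterior derivative is
  d(omega) = sum_{i < j} (∂f_j/∂x_i - ∂f_i/∂x_j) dx_i ∧ dx_j.
  coefficient of dx ∧ dy: ∂f_2/∂x - ∂f_1/∂y = ∂(x*(-x - y))/∂x - ∂(x*(2*x + y))/∂y = -3*x - y
Assembling: d(omega) = (-3*x - y) dx ∧ dy.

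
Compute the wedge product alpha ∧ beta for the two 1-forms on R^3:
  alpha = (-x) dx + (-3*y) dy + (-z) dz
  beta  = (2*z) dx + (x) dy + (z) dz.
alpha ∧ beta = (-x^2 + 6*y*z) dx ∧ dy + (z*(-x + 2*z)) dx ∧ dz + (z*(x - 3*y)) dy ∧ dz

Distribute the wedge, using dx_i ∧ dx_j = -dx_j ∧ dx_i and dx_i ∧ dx_i = 0. For each pair (i, j) with i < j, the coefficient of dx_i ∧ dx_j in alpha ∧ beta is (alpha_i * beta_j - alpha_j * beta_i). Collecting: alpha ∧ beta = (-x^2 + 6*y*z) dx ∧ dy + (z*(-x + 2*z)) dx ∧ dz + (z*(x - 3*y)) dy ∧ dz.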